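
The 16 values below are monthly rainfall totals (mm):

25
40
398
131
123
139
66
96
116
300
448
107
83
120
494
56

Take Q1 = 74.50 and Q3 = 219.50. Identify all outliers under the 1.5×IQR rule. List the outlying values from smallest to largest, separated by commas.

448, 494

IQR = Q3 − Q1 = 219.50 − 74.50 = 145.00.
Lower fence = Q1 − 1.5·IQR = 74.50 − 217.50 = -143.00.
Upper fence = Q3 + 1.5·IQR = 219.50 + 217.50 = 437.00.
448 > 437.00 → outlier.
494 > 437.00 → outlier.
All remaining values lie within [-143.00, 437.00].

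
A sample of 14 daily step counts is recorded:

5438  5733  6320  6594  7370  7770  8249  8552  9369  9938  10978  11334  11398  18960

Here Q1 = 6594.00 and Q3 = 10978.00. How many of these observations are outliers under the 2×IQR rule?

IQR = 4384.00; fences at 6594.00 − 8768.00 = -2174.00 and 10978.00 + 8768.00 = 19746.00.
Every value lies within the cutoffs.

0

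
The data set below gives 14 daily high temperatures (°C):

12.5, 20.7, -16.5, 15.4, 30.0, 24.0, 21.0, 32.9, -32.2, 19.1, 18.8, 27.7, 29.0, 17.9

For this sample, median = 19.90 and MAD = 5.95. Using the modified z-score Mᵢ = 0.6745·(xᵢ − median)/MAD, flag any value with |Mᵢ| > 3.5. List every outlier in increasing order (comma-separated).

-32.2, -16.5

|Mᵢ| > 3.5 ⇔ |xᵢ − 19.90| > 3.5·5.95/0.6745 = 30.87.
So outliers lie outside [-10.97, 50.77].
-32.2: M = -5.91 → outlier.
-16.5: M = -4.13 → outlier.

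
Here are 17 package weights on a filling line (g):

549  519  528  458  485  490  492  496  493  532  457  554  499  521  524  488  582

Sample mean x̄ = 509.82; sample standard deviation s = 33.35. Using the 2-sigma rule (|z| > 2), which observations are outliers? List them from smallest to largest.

582

Cutoffs at x̄ ± 2s: 509.82 ± 2·33.35 = [443.12, 576.52].
582: z = 2.16, |z| > 2 → outlier.
Every other value lies within [443.12, 576.52].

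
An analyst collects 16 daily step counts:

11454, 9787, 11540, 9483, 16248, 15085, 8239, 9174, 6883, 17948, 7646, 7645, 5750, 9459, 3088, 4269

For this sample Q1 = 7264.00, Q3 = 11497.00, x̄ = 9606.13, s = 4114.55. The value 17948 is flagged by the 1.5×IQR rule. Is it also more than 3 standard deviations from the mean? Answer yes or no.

z = (17948 − 9606.13) / 4114.55 = 2.03.
|z| = 2.03 ≤ 3.

no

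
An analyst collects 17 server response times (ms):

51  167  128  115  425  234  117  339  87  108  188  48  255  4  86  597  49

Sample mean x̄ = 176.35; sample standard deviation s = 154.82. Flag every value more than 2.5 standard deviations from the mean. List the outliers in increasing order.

597

Cutoffs at x̄ ± 2.5s: 176.35 ± 2.5·154.82 = [-210.70, 563.40].
597: z = 2.72, |z| > 2.5 → outlier.
Every other value lies within [-210.70, 563.40].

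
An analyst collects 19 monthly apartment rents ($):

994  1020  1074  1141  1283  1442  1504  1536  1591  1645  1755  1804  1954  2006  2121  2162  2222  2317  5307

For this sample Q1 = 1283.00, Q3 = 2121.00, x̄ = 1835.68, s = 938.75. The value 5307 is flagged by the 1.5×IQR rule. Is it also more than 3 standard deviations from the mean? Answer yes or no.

z = (5307 − 1835.68) / 938.75 = 3.70.
|z| = 3.70 > 3.

yes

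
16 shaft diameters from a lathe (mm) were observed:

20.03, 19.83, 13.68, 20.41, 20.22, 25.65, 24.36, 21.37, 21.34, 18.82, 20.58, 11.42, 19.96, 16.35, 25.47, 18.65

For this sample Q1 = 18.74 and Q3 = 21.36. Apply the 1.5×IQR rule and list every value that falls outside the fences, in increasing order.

IQR = Q3 − Q1 = 21.36 − 18.74 = 2.62.
Lower fence = Q1 − 1.5·IQR = 18.74 − 3.93 = 14.81.
Upper fence = Q3 + 1.5·IQR = 21.36 + 3.93 = 25.29.
11.42 < 14.81 → outlier.
13.68 < 14.81 → outlier.
25.47 > 25.29 → outlier.
25.65 > 25.29 → outlier.
All remaining values lie within [14.81, 25.29].

11.42, 13.68, 25.47, 25.65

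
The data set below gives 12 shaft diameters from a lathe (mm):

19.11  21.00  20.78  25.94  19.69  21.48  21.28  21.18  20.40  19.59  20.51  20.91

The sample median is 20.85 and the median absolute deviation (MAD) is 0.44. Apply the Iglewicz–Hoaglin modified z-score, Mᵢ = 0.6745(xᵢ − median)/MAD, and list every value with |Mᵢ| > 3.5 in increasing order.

25.94

|Mᵢ| > 3.5 ⇔ |xᵢ − 20.85| > 3.5·0.44/0.6745 = 2.28.
So outliers lie outside [18.57, 23.13].
25.94: M = 7.80 → outlier.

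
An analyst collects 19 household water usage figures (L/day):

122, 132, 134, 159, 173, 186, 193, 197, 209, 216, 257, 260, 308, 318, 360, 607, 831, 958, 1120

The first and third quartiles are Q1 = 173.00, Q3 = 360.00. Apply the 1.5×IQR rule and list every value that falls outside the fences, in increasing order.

831, 958, 1120

IQR = Q3 − Q1 = 360.00 − 173.00 = 187.00.
Lower fence = Q1 − 1.5·IQR = 173.00 − 280.50 = -107.50.
Upper fence = Q3 + 1.5·IQR = 360.00 + 280.50 = 640.50.
831 > 640.50 → outlier.
958 > 640.50 → outlier.
1120 > 640.50 → outlier.
All remaining values lie within [-107.50, 640.50].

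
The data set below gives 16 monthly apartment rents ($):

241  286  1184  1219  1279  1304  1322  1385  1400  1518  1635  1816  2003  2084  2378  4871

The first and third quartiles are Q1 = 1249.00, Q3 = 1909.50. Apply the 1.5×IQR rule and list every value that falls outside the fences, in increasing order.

IQR = Q3 − Q1 = 1909.50 − 1249.00 = 660.50.
Lower fence = Q1 − 1.5·IQR = 1249.00 − 990.75 = 258.25.
Upper fence = Q3 + 1.5·IQR = 1909.50 + 990.75 = 2900.25.
241 < 258.25 → outlier.
4871 > 2900.25 → outlier.
All remaining values lie within [258.25, 2900.25].

241, 4871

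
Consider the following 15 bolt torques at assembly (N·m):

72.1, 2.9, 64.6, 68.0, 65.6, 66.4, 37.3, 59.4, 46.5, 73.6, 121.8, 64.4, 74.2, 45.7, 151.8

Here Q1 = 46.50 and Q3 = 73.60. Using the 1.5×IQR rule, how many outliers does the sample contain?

3

IQR = 27.10; fences at 46.50 − 40.65 = 5.85 and 73.60 + 40.65 = 114.25.
Outside the cutoffs: 2.9, 121.8, 151.8.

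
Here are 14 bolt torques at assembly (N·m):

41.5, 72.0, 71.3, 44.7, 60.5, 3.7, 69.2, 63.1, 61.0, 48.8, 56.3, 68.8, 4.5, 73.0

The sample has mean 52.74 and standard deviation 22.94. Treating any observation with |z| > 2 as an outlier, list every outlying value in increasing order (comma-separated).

Cutoffs at x̄ ± 2s: 52.74 ± 2·22.94 = [6.86, 98.62].
3.7: z = -2.14, |z| > 2 → outlier.
4.5: z = -2.10, |z| > 2 → outlier.
Every other value lies within [6.86, 98.62].

3.7, 4.5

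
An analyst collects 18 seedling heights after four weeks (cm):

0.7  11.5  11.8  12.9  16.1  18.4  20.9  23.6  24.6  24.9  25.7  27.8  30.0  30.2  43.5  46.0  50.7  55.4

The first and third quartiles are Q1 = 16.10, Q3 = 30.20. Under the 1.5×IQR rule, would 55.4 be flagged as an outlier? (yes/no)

yes

IQR = Q3 − Q1 = 30.20 − 16.10 = 14.10.
Lower fence = Q1 − 1.5·IQR = 16.10 − 21.15 = -5.05.
Upper fence = Q3 + 1.5·IQR = 30.20 + 21.15 = 51.35.
55.4 lies above the upper fence.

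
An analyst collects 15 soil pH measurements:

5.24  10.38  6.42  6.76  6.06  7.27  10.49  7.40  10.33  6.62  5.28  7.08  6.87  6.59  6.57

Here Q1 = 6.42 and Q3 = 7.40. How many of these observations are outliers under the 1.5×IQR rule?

IQR = 0.98; fences at 6.42 − 1.47 = 4.95 and 7.40 + 1.47 = 8.87.
Outside the cutoffs: 10.33, 10.38, 10.49.

3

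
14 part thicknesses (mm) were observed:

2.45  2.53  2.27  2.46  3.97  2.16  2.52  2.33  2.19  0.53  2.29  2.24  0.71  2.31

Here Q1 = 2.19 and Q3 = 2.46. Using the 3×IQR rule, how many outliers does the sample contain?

3

IQR = 0.27; fences at 2.19 − 0.81 = 1.38 and 2.46 + 0.81 = 3.27.
Outside the cutoffs: 0.53, 0.71, 3.97.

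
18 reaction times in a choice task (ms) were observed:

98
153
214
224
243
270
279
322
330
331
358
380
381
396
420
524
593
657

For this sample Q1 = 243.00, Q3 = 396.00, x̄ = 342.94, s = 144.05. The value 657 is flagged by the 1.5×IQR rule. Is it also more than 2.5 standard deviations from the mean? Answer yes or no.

z = (657 − 342.94) / 144.05 = 2.18.
|z| = 2.18 ≤ 2.5.

no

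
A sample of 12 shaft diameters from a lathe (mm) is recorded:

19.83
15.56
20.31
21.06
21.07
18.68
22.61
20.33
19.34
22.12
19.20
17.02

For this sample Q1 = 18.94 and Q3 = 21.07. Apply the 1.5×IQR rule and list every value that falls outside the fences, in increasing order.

IQR = Q3 − Q1 = 21.07 − 18.94 = 2.13.
Lower fence = Q1 − 1.5·IQR = 18.94 − 3.195 = 15.745.
Upper fence = Q3 + 1.5·IQR = 21.07 + 3.195 = 24.265.
15.56 < 15.745 → outlier.
All remaining values lie within [15.745, 24.265].

15.56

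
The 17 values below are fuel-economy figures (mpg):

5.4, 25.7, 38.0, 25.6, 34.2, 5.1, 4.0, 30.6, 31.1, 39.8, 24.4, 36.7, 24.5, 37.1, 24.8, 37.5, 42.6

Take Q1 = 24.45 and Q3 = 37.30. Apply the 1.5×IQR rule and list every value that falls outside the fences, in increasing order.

IQR = Q3 − Q1 = 37.30 − 24.45 = 12.85.
Lower fence = Q1 − 1.5·IQR = 24.45 − 19.275 = 5.175.
Upper fence = Q3 + 1.5·IQR = 37.30 + 19.275 = 56.575.
4.0 < 5.175 → outlier.
5.1 < 5.175 → outlier.
All remaining values lie within [5.175, 56.575].

4.0, 5.1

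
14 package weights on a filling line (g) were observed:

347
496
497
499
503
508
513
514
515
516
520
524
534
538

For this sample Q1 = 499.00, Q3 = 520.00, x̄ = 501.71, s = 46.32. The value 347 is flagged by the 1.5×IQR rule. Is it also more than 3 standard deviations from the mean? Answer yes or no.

z = (347 − 501.71) / 46.32 = -3.34.
|z| = 3.34 > 3.

yes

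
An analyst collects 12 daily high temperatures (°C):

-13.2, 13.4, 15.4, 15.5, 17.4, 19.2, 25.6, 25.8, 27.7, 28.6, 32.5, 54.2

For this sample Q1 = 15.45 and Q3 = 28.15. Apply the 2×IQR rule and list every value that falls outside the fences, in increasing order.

-13.2, 54.2

IQR = Q3 − Q1 = 28.15 − 15.45 = 12.70.
Lower fence = Q1 − 2·IQR = 15.45 − 25.40 = -9.95.
Upper fence = Q3 + 2·IQR = 28.15 + 25.40 = 53.55.
-13.2 < -9.95 → outlier.
54.2 > 53.55 → outlier.
All remaining values lie within [-9.95, 53.55].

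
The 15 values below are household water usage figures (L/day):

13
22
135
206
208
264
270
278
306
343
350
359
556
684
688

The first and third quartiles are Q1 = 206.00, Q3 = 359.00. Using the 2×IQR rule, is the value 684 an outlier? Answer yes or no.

yes

IQR = Q3 − Q1 = 359.00 − 206.00 = 153.00.
Lower fence = Q1 − 2·IQR = 206.00 − 306.00 = -100.00.
Upper fence = Q3 + 2·IQR = 359.00 + 306.00 = 665.00.
684 lies above the upper fence.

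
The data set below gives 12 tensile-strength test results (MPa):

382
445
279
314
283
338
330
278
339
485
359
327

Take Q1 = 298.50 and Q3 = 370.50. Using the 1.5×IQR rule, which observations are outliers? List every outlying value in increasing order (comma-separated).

485

IQR = Q3 − Q1 = 370.50 − 298.50 = 72.00.
Lower fence = Q1 − 1.5·IQR = 298.50 − 108.00 = 190.50.
Upper fence = Q3 + 1.5·IQR = 370.50 + 108.00 = 478.50.
485 > 478.50 → outlier.
All remaining values lie within [190.50, 478.50].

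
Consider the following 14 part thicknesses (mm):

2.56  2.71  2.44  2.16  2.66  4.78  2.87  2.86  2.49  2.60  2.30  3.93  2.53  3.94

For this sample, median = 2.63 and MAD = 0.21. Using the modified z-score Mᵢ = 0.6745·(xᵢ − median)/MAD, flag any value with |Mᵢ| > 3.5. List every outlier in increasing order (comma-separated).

|Mᵢ| > 3.5 ⇔ |xᵢ − 2.63| > 3.5·0.21/0.6745 = 1.09.
So outliers lie outside [1.54, 3.72].
3.93: M = 4.18 → outlier.
3.94: M = 4.21 → outlier.
4.78: M = 6.91 → outlier.

3.93, 3.94, 4.78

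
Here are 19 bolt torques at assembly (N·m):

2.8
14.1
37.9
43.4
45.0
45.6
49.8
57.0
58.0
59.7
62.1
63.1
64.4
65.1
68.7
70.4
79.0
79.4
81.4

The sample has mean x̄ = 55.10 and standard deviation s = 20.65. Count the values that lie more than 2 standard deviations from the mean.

1

Cutoffs: x̄ ± 2s = [13.80, 96.40].
Outside the cutoffs: 2.8.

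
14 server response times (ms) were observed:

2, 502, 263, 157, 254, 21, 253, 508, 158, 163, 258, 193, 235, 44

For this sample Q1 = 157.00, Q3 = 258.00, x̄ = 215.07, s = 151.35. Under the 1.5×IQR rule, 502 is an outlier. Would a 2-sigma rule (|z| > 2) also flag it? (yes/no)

z = (502 − 215.07) / 151.35 = 1.90.
|z| = 1.90 ≤ 2.

no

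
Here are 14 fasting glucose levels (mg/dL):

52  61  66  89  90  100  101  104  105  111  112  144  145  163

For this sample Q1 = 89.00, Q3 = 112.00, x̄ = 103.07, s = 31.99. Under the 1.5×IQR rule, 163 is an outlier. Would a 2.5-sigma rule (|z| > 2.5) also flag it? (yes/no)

no

z = (163 − 103.07) / 31.99 = 1.87.
|z| = 1.87 ≤ 2.5.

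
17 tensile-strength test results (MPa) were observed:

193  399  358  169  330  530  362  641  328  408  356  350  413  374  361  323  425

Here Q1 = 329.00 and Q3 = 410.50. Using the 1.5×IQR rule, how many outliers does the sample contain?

3

IQR = 81.50; fences at 329.00 − 122.25 = 206.75 and 410.50 + 122.25 = 532.75.
Outside the cutoffs: 169, 193, 641.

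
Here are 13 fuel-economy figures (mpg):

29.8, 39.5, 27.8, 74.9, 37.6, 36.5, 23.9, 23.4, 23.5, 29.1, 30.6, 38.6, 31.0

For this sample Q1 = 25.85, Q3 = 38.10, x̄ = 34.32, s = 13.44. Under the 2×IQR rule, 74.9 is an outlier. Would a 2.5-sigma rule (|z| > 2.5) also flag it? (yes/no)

yes

z = (74.9 − 34.32) / 13.44 = 3.02.
|z| = 3.02 > 2.5.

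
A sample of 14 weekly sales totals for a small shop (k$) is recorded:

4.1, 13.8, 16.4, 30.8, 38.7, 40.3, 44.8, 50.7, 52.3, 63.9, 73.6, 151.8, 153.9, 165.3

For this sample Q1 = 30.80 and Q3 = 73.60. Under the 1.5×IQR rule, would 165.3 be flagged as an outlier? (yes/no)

IQR = Q3 − Q1 = 73.60 − 30.80 = 42.80.
Lower fence = Q1 − 1.5·IQR = 30.80 − 64.20 = -33.40.
Upper fence = Q3 + 1.5·IQR = 73.60 + 64.20 = 137.80.
165.3 lies above the upper fence.

yes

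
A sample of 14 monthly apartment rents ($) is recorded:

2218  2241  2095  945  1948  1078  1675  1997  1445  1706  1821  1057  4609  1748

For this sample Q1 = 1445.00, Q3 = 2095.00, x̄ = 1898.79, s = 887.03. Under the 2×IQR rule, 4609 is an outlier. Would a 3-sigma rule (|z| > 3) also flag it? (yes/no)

z = (4609 − 1898.79) / 887.03 = 3.06.
|z| = 3.06 > 3.

yes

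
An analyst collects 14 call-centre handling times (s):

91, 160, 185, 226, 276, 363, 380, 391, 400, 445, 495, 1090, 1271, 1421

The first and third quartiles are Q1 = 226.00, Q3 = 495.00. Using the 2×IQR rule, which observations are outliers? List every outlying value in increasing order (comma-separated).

1090, 1271, 1421

IQR = Q3 − Q1 = 495.00 − 226.00 = 269.00.
Lower fence = Q1 − 2·IQR = 226.00 − 538.00 = -312.00.
Upper fence = Q3 + 2·IQR = 495.00 + 538.00 = 1033.00.
1090 > 1033.00 → outlier.
1271 > 1033.00 → outlier.
1421 > 1033.00 → outlier.
All remaining values lie within [-312.00, 1033.00].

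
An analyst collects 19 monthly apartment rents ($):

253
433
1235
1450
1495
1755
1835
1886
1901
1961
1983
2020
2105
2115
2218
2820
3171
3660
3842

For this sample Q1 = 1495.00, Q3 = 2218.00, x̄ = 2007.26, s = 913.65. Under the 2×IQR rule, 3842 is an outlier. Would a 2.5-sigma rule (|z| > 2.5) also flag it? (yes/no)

z = (3842 − 2007.26) / 913.65 = 2.01.
|z| = 2.01 ≤ 2.5.

no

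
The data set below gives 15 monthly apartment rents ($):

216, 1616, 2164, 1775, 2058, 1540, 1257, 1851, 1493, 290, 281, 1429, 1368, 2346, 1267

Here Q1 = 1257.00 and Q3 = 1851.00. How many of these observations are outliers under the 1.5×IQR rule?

IQR = 594.00; fences at 1257.00 − 891.00 = 366.00 and 1851.00 + 891.00 = 2742.00.
Outside the cutoffs: 216, 281, 290.

3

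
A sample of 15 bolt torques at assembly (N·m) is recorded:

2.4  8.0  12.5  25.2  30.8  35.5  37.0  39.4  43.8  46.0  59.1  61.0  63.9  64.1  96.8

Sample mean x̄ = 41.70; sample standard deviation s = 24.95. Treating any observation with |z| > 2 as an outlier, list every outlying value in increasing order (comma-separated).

96.8

Cutoffs at x̄ ± 2s: 41.70 ± 2·24.95 = [-8.20, 91.60].
96.8: z = 2.21, |z| > 2 → outlier.
Every other value lies within [-8.20, 91.60].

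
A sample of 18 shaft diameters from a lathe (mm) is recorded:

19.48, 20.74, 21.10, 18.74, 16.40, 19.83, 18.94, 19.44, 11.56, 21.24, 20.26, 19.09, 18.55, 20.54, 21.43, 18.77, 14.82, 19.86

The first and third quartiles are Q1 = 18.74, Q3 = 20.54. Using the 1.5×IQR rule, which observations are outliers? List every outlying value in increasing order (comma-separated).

11.56, 14.82

IQR = Q3 − Q1 = 20.54 − 18.74 = 1.80.
Lower fence = Q1 − 1.5·IQR = 18.74 − 2.70 = 16.04.
Upper fence = Q3 + 1.5·IQR = 20.54 + 2.70 = 23.24.
11.56 < 16.04 → outlier.
14.82 < 16.04 → outlier.
All remaining values lie within [16.04, 23.24].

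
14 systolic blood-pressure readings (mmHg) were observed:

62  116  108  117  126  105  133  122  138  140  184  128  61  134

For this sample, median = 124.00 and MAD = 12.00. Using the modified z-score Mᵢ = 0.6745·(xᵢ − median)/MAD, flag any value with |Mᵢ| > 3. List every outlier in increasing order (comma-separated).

|Mᵢ| > 3 ⇔ |xᵢ − 124.00| > 3·12.00/0.6745 = 53.37.
So outliers lie outside [70.63, 177.37].
61: M = -3.54 → outlier.
62: M = -3.48 → outlier.
184: M = 3.37 → outlier.

61, 62, 184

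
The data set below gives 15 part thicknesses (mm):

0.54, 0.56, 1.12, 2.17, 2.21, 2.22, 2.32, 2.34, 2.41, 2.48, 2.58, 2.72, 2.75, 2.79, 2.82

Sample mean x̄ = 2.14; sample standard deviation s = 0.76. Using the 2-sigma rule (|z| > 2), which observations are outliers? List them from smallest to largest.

Cutoffs at x̄ ± 2s: 2.14 ± 2·0.76 = [0.62, 3.66].
0.54: z = -2.11, |z| > 2 → outlier.
0.56: z = -2.08, |z| > 2 → outlier.
Every other value lies within [0.62, 3.66].

0.54, 0.56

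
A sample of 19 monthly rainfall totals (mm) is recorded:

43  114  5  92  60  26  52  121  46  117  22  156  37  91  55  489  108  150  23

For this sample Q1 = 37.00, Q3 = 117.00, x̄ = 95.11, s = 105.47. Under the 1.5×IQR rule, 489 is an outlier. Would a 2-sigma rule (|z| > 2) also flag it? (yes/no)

yes

z = (489 − 95.11) / 105.47 = 3.73.
|z| = 3.73 > 2.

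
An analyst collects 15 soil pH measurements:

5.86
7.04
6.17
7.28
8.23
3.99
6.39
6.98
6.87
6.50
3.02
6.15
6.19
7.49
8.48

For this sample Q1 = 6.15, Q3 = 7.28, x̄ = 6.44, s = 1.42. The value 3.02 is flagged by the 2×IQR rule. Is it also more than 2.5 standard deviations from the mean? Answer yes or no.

z = (3.02 − 6.44) / 1.42 = -2.41.
|z| = 2.41 ≤ 2.5.

no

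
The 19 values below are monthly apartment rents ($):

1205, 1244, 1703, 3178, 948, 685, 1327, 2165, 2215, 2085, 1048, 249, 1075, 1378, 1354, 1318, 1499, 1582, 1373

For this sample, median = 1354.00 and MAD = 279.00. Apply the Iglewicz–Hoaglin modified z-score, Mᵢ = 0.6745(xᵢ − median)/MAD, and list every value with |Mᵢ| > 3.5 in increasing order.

3178

|Mᵢ| > 3.5 ⇔ |xᵢ − 1354.00| > 3.5·279.00/0.6745 = 1447.74.
So outliers lie outside [-93.74, 2801.74].
3178: M = 4.41 → outlier.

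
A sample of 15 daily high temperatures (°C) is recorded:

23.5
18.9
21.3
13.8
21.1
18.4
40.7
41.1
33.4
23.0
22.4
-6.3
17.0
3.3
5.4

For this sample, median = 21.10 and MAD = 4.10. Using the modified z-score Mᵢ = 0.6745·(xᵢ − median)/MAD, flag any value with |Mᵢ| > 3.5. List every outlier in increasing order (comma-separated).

-6.3

|Mᵢ| > 3.5 ⇔ |xᵢ − 21.10| > 3.5·4.10/0.6745 = 21.28.
So outliers lie outside [-0.18, 42.38].
-6.3: M = -4.51 → outlier.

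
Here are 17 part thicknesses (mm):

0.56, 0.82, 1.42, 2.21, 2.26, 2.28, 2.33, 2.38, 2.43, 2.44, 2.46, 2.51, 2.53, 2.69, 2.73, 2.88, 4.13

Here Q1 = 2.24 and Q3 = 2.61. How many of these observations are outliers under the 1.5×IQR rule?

IQR = 0.37; fences at 2.24 − 0.555 = 1.685 and 2.61 + 0.555 = 3.165.
Outside the cutoffs: 0.56, 0.82, 1.42, 4.13.

4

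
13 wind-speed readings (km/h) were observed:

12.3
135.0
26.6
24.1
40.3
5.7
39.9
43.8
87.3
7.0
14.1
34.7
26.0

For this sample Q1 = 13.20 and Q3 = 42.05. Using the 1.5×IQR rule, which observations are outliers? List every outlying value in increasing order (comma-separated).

IQR = Q3 − Q1 = 42.05 − 13.20 = 28.85.
Lower fence = Q1 − 1.5·IQR = 13.20 − 43.275 = -30.075.
Upper fence = Q3 + 1.5·IQR = 42.05 + 43.275 = 85.325.
87.3 > 85.325 → outlier.
135.0 > 85.325 → outlier.
All remaining values lie within [-30.075, 85.325].

87.3, 135.0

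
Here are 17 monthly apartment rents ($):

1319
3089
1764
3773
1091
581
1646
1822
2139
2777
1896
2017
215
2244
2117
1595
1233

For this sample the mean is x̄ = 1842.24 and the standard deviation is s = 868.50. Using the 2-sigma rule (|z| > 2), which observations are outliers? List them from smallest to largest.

3773

Cutoffs at x̄ ± 2s: 1842.24 ± 2·868.50 = [105.24, 3579.24].
3773: z = 2.22, |z| > 2 → outlier.
Every other value lies within [105.24, 3579.24].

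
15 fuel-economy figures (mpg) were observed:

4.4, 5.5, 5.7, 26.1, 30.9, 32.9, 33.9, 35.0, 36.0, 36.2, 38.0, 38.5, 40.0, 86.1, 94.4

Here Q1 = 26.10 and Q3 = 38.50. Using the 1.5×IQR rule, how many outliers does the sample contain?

IQR = 12.40; fences at 26.10 − 18.60 = 7.50 and 38.50 + 18.60 = 57.10.
Outside the cutoffs: 4.4, 5.5, 5.7, 86.1, 94.4.

5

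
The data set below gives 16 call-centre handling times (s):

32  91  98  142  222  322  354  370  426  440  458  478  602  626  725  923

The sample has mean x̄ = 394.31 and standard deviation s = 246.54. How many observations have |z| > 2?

Cutoffs: x̄ ± 2s = [-98.77, 887.39].
Outside the cutoffs: 923.

1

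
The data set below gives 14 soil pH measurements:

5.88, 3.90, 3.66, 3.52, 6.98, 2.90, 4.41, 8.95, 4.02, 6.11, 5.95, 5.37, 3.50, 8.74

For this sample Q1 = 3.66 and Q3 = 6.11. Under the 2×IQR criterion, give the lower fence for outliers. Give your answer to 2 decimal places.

IQR = Q3 − Q1 = 6.11 − 3.66 = 2.45.
Lower fence = Q1 − 2·IQR = 3.66 − 4.90 = -1.24.
Upper fence = Q3 + 2·IQR = 6.11 + 4.90 = 11.01.

-1.24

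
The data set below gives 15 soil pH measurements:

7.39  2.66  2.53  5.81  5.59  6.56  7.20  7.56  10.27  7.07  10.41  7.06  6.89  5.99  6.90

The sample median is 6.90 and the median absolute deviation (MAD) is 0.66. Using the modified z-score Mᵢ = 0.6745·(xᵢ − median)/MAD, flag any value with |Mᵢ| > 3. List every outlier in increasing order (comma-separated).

|Mᵢ| > 3 ⇔ |xᵢ − 6.90| > 3·0.66/0.6745 = 2.94.
So outliers lie outside [3.96, 9.84].
2.53: M = -4.47 → outlier.
2.66: M = -4.33 → outlier.
10.27: M = 3.44 → outlier.
10.41: M = 3.59 → outlier.

2.53, 2.66, 10.27, 10.41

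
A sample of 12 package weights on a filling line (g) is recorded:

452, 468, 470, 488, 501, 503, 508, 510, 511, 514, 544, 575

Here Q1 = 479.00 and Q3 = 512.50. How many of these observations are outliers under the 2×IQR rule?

IQR = 33.50; fences at 479.00 − 67.00 = 412.00 and 512.50 + 67.00 = 579.50.
Every value lies within the cutoffs.

0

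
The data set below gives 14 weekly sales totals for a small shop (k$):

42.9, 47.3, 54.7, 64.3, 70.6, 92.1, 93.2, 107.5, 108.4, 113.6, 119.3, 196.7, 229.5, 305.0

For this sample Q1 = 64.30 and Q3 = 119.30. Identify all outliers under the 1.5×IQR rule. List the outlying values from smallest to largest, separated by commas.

229.5, 305.0

IQR = Q3 − Q1 = 119.30 − 64.30 = 55.00.
Lower fence = Q1 − 1.5·IQR = 64.30 − 82.50 = -18.20.
Upper fence = Q3 + 1.5·IQR = 119.30 + 82.50 = 201.80.
229.5 > 201.80 → outlier.
305.0 > 201.80 → outlier.
All remaining values lie within [-18.20, 201.80].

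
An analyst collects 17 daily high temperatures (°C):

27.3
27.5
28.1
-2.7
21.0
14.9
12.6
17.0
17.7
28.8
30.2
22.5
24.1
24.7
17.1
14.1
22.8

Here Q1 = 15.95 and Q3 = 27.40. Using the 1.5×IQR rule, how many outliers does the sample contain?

IQR = 11.45; fences at 15.95 − 17.175 = -1.225 and 27.40 + 17.175 = 44.575.
Outside the cutoffs: -2.7.

1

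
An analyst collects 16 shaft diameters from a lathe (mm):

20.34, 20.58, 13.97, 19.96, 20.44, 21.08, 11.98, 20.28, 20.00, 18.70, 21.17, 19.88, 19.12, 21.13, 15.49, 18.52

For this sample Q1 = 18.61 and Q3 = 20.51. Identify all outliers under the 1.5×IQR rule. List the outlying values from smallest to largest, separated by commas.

IQR = Q3 − Q1 = 20.51 − 18.61 = 1.90.
Lower fence = Q1 − 1.5·IQR = 18.61 − 2.85 = 15.76.
Upper fence = Q3 + 1.5·IQR = 20.51 + 2.85 = 23.36.
11.98 < 15.76 → outlier.
13.97 < 15.76 → outlier.
15.49 < 15.76 → outlier.
All remaining values lie within [15.76, 23.36].

11.98, 13.97, 15.49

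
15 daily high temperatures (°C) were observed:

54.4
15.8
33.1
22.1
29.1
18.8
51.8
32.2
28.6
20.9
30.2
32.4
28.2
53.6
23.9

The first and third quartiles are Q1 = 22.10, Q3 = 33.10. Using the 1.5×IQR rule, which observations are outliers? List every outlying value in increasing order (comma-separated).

51.8, 53.6, 54.4

IQR = Q3 − Q1 = 33.10 − 22.10 = 11.00.
Lower fence = Q1 − 1.5·IQR = 22.10 − 16.50 = 5.60.
Upper fence = Q3 + 1.5·IQR = 33.10 + 16.50 = 49.60.
51.8 > 49.60 → outlier.
53.6 > 49.60 → outlier.
54.4 > 49.60 → outlier.
All remaining values lie within [5.60, 49.60].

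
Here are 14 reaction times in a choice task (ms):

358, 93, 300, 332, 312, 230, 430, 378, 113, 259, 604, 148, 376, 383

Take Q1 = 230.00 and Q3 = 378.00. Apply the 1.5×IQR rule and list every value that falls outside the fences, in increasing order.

IQR = Q3 − Q1 = 378.00 − 230.00 = 148.00.
Lower fence = Q1 − 1.5·IQR = 230.00 − 222.00 = 8.00.
Upper fence = Q3 + 1.5·IQR = 378.00 + 222.00 = 600.00.
604 > 600.00 → outlier.
All remaining values lie within [8.00, 600.00].

604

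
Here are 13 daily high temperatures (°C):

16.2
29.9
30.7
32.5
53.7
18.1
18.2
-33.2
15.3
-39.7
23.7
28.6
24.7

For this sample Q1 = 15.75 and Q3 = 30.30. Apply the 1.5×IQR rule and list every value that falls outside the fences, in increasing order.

IQR = Q3 − Q1 = 30.30 − 15.75 = 14.55.
Lower fence = Q1 − 1.5·IQR = 15.75 − 21.825 = -6.075.
Upper fence = Q3 + 1.5·IQR = 30.30 + 21.825 = 52.125.
-39.7 < -6.075 → outlier.
-33.2 < -6.075 → outlier.
53.7 > 52.125 → outlier.
All remaining values lie within [-6.075, 52.125].

-39.7, -33.2, 53.7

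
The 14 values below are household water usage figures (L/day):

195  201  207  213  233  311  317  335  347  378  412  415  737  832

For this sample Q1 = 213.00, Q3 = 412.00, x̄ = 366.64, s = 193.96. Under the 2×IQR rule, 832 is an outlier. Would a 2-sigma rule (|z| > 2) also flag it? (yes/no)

z = (832 − 366.64) / 193.96 = 2.40.
|z| = 2.40 > 2.

yes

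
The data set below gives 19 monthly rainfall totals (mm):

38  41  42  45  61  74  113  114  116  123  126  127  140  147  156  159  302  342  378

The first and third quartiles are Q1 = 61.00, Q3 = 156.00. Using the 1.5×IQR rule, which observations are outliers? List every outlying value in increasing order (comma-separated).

IQR = Q3 − Q1 = 156.00 − 61.00 = 95.00.
Lower fence = Q1 − 1.5·IQR = 61.00 − 142.50 = -81.50.
Upper fence = Q3 + 1.5·IQR = 156.00 + 142.50 = 298.50.
302 > 298.50 → outlier.
342 > 298.50 → outlier.
378 > 298.50 → outlier.
All remaining values lie within [-81.50, 298.50].

302, 342, 378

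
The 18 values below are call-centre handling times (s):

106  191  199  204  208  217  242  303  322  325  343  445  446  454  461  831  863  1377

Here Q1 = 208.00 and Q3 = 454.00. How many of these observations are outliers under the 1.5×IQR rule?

IQR = 246.00; fences at 208.00 − 369.00 = -161.00 and 454.00 + 369.00 = 823.00.
Outside the cutoffs: 831, 863, 1377.

3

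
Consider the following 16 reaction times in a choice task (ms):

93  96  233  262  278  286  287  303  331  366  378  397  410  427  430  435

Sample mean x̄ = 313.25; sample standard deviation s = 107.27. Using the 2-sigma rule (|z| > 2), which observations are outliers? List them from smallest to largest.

Cutoffs at x̄ ± 2s: 313.25 ± 2·107.27 = [98.71, 527.79].
93: z = -2.05, |z| > 2 → outlier.
96: z = -2.03, |z| > 2 → outlier.
Every other value lies within [98.71, 527.79].

93, 96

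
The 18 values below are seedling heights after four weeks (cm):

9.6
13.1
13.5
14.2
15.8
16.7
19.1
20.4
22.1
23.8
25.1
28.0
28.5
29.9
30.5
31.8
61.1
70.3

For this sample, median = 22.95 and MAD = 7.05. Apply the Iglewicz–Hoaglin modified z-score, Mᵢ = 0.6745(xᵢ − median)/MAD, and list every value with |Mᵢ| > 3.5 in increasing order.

|Mᵢ| > 3.5 ⇔ |xᵢ − 22.95| > 3.5·7.05/0.6745 = 36.58.
So outliers lie outside [-13.63, 59.53].
61.1: M = 3.65 → outlier.
70.3: M = 4.53 → outlier.

61.1, 70.3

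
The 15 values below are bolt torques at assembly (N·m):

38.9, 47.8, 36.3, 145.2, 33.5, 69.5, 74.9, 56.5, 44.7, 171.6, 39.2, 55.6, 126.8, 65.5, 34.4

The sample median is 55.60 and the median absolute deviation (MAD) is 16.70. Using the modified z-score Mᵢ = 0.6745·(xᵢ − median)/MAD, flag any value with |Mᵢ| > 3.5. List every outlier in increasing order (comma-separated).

|Mᵢ| > 3.5 ⇔ |xᵢ − 55.60| > 3.5·16.70/0.6745 = 86.66.
So outliers lie outside [-31.06, 142.26].
145.2: M = 3.62 → outlier.
171.6: M = 4.69 → outlier.

145.2, 171.6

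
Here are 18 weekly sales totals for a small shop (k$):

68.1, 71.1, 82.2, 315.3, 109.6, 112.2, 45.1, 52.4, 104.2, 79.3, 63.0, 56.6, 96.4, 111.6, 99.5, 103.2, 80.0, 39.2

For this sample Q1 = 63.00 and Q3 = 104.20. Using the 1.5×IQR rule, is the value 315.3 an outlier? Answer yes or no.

yes

IQR = Q3 − Q1 = 104.20 − 63.00 = 41.20.
Lower fence = Q1 − 1.5·IQR = 63.00 − 61.80 = 1.20.
Upper fence = Q3 + 1.5·IQR = 104.20 + 61.80 = 166.00.
315.3 lies above the upper fence.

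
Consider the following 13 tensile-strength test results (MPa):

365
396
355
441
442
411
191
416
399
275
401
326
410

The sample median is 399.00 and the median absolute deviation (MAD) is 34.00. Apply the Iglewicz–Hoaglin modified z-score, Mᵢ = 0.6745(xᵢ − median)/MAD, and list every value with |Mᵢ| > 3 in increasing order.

191

|Mᵢ| > 3 ⇔ |xᵢ − 399.00| > 3·34.00/0.6745 = 151.22.
So outliers lie outside [247.78, 550.22].
191: M = -4.13 → outlier.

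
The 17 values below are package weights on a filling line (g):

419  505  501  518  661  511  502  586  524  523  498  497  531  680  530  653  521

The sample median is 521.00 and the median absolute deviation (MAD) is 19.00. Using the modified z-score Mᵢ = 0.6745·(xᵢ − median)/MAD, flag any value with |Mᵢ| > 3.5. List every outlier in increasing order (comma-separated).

419, 653, 661, 680

|Mᵢ| > 3.5 ⇔ |xᵢ − 521.00| > 3.5·19.00/0.6745 = 98.59.
So outliers lie outside [422.41, 619.59].
419: M = -3.62 → outlier.
653: M = 4.69 → outlier.
661: M = 4.97 → outlier.
680: M = 5.64 → outlier.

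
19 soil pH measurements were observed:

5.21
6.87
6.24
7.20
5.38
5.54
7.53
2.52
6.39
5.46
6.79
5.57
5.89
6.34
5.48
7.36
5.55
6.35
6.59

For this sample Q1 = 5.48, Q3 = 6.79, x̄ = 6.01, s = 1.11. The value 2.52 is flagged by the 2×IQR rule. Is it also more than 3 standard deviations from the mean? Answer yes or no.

z = (2.52 − 6.01) / 1.11 = -3.14.
|z| = 3.14 > 3.

yes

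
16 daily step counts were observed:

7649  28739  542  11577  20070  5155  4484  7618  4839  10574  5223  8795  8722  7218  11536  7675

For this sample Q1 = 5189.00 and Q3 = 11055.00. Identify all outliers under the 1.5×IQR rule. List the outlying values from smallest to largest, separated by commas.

20070, 28739

IQR = Q3 − Q1 = 11055.00 − 5189.00 = 5866.00.
Lower fence = Q1 − 1.5·IQR = 5189.00 − 8799.00 = -3610.00.
Upper fence = Q3 + 1.5·IQR = 11055.00 + 8799.00 = 19854.00.
20070 > 19854.00 → outlier.
28739 > 19854.00 → outlier.
All remaining values lie within [-3610.00, 19854.00].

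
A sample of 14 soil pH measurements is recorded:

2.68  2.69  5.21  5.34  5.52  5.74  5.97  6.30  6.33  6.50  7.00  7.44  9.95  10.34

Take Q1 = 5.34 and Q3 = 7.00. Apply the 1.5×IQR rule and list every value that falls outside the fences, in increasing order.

IQR = Q3 − Q1 = 7.00 − 5.34 = 1.66.
Lower fence = Q1 − 1.5·IQR = 5.34 − 2.49 = 2.85.
Upper fence = Q3 + 1.5·IQR = 7.00 + 2.49 = 9.49.
2.68 < 2.85 → outlier.
2.69 < 2.85 → outlier.
9.95 > 9.49 → outlier.
10.34 > 9.49 → outlier.
All remaining values lie within [2.85, 9.49].

2.68, 2.69, 9.95, 10.34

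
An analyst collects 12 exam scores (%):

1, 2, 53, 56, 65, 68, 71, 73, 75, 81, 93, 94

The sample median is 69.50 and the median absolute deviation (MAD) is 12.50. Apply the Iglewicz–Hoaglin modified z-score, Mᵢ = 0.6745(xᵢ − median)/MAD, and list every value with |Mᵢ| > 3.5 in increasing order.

|Mᵢ| > 3.5 ⇔ |xᵢ − 69.50| > 3.5·12.50/0.6745 = 64.86.
So outliers lie outside [4.64, 134.36].
1: M = -3.70 → outlier.
2: M = -3.64 → outlier.

1, 2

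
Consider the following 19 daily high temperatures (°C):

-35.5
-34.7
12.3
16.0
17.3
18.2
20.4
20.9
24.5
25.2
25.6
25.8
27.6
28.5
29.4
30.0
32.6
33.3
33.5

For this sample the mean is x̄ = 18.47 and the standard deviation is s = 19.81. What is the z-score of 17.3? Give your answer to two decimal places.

-0.06

z = (17.3 − 18.47) / 19.81 = -0.06.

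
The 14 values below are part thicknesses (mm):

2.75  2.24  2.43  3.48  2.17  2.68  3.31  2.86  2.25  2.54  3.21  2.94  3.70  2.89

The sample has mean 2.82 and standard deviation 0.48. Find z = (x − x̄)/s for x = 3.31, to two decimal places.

z = (3.31 − 2.82) / 0.48 = 1.02.

1.02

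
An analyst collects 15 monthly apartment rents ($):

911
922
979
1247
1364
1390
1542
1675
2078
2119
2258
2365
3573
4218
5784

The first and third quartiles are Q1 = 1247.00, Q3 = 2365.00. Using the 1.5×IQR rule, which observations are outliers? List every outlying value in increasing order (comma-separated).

4218, 5784

IQR = Q3 − Q1 = 2365.00 − 1247.00 = 1118.00.
Lower fence = Q1 − 1.5·IQR = 1247.00 − 1677.00 = -430.00.
Upper fence = Q3 + 1.5·IQR = 2365.00 + 1677.00 = 4042.00.
4218 > 4042.00 → outlier.
5784 > 4042.00 → outlier.
All remaining values lie within [-430.00, 4042.00].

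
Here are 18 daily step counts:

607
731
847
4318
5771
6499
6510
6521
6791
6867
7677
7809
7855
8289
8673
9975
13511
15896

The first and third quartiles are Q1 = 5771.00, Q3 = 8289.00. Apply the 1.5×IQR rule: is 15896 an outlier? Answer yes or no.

IQR = Q3 − Q1 = 8289.00 − 5771.00 = 2518.00.
Lower fence = Q1 − 1.5·IQR = 5771.00 − 3777.00 = 1994.00.
Upper fence = Q3 + 1.5·IQR = 8289.00 + 3777.00 = 12066.00.
15896 lies above the upper fence.

yes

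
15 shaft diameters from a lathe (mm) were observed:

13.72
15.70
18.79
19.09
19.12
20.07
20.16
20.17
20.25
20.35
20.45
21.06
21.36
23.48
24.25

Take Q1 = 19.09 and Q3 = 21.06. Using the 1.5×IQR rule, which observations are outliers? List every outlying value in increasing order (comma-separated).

IQR = Q3 − Q1 = 21.06 − 19.09 = 1.97.
Lower fence = Q1 − 1.5·IQR = 19.09 − 2.955 = 16.135.
Upper fence = Q3 + 1.5·IQR = 21.06 + 2.955 = 24.015.
13.72 < 16.135 → outlier.
15.70 < 16.135 → outlier.
24.25 > 24.015 → outlier.
All remaining values lie within [16.135, 24.015].

13.72, 15.70, 24.25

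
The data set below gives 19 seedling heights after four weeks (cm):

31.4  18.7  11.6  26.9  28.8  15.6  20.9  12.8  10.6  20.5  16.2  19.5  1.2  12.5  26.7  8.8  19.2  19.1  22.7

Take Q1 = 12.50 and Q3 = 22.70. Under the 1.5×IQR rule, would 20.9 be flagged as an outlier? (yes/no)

no

IQR = Q3 − Q1 = 22.70 − 12.50 = 10.20.
Lower fence = Q1 − 1.5·IQR = 12.50 − 15.30 = -2.80.
Upper fence = Q3 + 1.5·IQR = 22.70 + 15.30 = 38.00.
20.9 lies within [-2.80, 38.00].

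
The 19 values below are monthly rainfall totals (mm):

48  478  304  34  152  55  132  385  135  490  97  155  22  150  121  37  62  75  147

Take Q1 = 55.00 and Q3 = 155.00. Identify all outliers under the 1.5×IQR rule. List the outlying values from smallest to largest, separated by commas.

IQR = Q3 − Q1 = 155.00 − 55.00 = 100.00.
Lower fence = Q1 − 1.5·IQR = 55.00 − 150.00 = -95.00.
Upper fence = Q3 + 1.5·IQR = 155.00 + 150.00 = 305.00.
385 > 305.00 → outlier.
478 > 305.00 → outlier.
490 > 305.00 → outlier.
All remaining values lie within [-95.00, 305.00].

385, 478, 490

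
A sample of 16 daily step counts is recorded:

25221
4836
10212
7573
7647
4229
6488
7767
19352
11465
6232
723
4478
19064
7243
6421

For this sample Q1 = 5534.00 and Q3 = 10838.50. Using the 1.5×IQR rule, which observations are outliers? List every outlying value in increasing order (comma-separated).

19064, 19352, 25221

IQR = Q3 − Q1 = 10838.50 − 5534.00 = 5304.50.
Lower fence = Q1 − 1.5·IQR = 5534.00 − 7956.75 = -2422.75.
Upper fence = Q3 + 1.5·IQR = 10838.50 + 7956.75 = 18795.25.
19064 > 18795.25 → outlier.
19352 > 18795.25 → outlier.
25221 > 18795.25 → outlier.
All remaining values lie within [-2422.75, 18795.25].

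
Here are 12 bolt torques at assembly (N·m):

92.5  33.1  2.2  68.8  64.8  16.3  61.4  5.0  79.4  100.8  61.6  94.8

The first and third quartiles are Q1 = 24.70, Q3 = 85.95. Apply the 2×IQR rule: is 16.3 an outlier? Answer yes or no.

IQR = Q3 − Q1 = 85.95 − 24.70 = 61.25.
Lower fence = Q1 − 2·IQR = 24.70 − 122.50 = -97.80.
Upper fence = Q3 + 2·IQR = 85.95 + 122.50 = 208.45.
16.3 lies within [-97.80, 208.45].

no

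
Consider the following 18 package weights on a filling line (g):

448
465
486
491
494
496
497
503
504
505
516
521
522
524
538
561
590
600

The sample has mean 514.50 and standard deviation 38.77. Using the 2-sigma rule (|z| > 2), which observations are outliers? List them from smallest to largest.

600

Cutoffs at x̄ ± 2s: 514.50 ± 2·38.77 = [436.96, 592.04].
600: z = 2.21, |z| > 2 → outlier.
Every other value lies within [436.96, 592.04].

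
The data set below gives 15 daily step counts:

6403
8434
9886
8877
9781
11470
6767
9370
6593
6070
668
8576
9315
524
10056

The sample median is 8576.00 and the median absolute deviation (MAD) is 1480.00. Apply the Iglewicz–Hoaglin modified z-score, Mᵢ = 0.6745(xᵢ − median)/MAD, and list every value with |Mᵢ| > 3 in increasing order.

524, 668

|Mᵢ| > 3 ⇔ |xᵢ − 8576.00| > 3·1480.00/0.6745 = 6582.65.
So outliers lie outside [1993.35, 15158.65].
524: M = -3.67 → outlier.
668: M = -3.60 → outlier.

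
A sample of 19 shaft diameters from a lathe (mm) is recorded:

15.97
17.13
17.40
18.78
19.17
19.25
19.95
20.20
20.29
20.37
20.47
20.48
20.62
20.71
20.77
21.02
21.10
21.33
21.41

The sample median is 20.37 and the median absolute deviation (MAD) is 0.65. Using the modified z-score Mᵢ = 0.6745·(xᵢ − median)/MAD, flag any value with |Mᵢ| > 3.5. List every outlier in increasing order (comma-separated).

|Mᵢ| > 3.5 ⇔ |xᵢ − 20.37| > 3.5·0.65/0.6745 = 3.37.
So outliers lie outside [17.00, 23.74].
15.97: M = -4.57 → outlier.

15.97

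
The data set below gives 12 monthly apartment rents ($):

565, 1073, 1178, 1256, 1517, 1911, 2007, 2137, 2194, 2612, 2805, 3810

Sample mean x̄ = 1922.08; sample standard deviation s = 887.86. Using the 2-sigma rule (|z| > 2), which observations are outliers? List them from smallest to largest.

3810

Cutoffs at x̄ ± 2s: 1922.08 ± 2·887.86 = [146.36, 3697.80].
3810: z = 2.13, |z| > 2 → outlier.
Every other value lies within [146.36, 3697.80].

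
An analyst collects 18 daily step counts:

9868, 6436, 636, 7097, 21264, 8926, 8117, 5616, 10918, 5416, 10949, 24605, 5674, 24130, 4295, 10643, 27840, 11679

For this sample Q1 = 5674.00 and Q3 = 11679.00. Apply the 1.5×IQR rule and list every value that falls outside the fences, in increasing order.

21264, 24130, 24605, 27840

IQR = Q3 − Q1 = 11679.00 − 5674.00 = 6005.00.
Lower fence = Q1 − 1.5·IQR = 5674.00 − 9007.50 = -3333.50.
Upper fence = Q3 + 1.5·IQR = 11679.00 + 9007.50 = 20686.50.
21264 > 20686.50 → outlier.
24130 > 20686.50 → outlier.
24605 > 20686.50 → outlier.
27840 > 20686.50 → outlier.
All remaining values lie within [-3333.50, 20686.50].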